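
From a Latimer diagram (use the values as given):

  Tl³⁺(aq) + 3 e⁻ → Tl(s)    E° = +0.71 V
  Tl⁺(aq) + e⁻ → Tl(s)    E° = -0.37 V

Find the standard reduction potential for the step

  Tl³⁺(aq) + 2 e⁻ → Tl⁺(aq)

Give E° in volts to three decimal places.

Sequential free energies add, so n₃E°₃ = n₁E°₁ + n₂E°₂.
With n₃ = 3, and the known step contributing 1×(-0.37) V, the unknown satisfies 2·E° = 3×(+0.71) − 1×(-0.37) = +2.500.
E° = +2.500 / 2 = +1.250 V.

+1.250 V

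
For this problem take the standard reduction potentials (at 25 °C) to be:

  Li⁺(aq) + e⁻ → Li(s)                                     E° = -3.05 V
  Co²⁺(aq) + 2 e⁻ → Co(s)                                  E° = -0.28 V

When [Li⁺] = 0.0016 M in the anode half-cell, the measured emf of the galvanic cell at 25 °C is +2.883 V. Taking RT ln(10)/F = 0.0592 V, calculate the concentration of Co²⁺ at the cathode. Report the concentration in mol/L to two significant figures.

0.017 M

Co²⁺/Co is the cathode, Li⁺/Li the anode: E°cell = +2.77 V, n = 2.
Overall reaction: Co²⁺(aq) + 2 Li(s) → Co(s) + 2 Li⁺(aq); Q = [Li⁺]^2/[Co²⁺]^1.
From E = E° − (0.0592/n) log Q: log Q = (E° − E)·n/0.0592 = (+2.77 − (+2.883))·2/0.0592 = -3.8176.
So 1·log[Co²⁺] = 2·log(0.0016) − log Q = -5.5918 − (-3.8176) = -1.7742; [Co²⁺] = 10^(-1.7742) ≈ 0.017 M.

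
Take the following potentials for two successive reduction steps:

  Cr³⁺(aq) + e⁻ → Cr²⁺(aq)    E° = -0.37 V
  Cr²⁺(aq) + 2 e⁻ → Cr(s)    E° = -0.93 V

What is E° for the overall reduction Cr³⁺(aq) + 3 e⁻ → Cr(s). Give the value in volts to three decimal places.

-0.743 V

Since ΔG° = −nFE° is additive over sequential reductions, n₃E°₃ = n₁E°₁ + n₂E°₂.
E°₃ = (1×-0.37 + 2×-0.93) / 3 = (-2.230) / 3 = -0.743 V.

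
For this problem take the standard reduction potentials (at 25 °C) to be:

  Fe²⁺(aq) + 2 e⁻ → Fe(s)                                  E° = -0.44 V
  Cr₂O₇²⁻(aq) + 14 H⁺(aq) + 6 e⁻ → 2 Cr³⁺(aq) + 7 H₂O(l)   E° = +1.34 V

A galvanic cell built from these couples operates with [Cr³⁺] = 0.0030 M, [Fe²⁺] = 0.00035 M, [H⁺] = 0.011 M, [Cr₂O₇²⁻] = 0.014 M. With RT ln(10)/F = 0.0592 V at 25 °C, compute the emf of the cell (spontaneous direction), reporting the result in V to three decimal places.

+1.643 V

Cr₂O₇²⁻/Cr³⁺ is the cathode (higher E°), Fe²⁺/Fe the anode: E°cell = +1.34 − (-0.44) = +1.78 V, n = 6.
Overall: Cr₂O₇²⁻(aq) + 14 H⁺(aq) + 3 Fe(s) → 2 Cr³⁺(aq) + 7 H₂O(l) + 3 Fe²⁺(aq)
Q = [Cr³⁺]^2·[Fe²⁺]^3 / ([Cr₂O₇²⁻]·[H⁺]^14); log Q = 13.861.
E = E° − (0.0592/n) log Q = +1.78 − (0.0592/6)(13.861) = +1.643 V.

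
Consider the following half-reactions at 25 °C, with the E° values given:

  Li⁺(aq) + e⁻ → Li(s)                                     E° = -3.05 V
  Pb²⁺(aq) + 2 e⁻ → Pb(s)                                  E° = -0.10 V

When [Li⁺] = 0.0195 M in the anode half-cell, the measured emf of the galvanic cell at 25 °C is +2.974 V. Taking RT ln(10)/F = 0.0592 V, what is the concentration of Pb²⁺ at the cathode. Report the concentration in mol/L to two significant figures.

0.0025 M

Pb²⁺/Pb is the cathode, Li⁺/Li the anode: E°cell = +2.95 V, n = 2.
Overall reaction: Pb²⁺(aq) + 2 Li(s) → Pb(s) + 2 Li⁺(aq); Q = [Li⁺]^2/[Pb²⁺]^1.
From E = E° − (0.0592/n) log Q: log Q = (E° − E)·n/0.0592 = (+2.95 − (+2.974))·2/0.0592 = -0.8108.
So 1·log[Pb²⁺] = 2·log(0.0195) − log Q = -3.4199 − (-0.8108) = -2.6091; [Pb²⁺] = 10^(-2.6091) ≈ 0.0025 M.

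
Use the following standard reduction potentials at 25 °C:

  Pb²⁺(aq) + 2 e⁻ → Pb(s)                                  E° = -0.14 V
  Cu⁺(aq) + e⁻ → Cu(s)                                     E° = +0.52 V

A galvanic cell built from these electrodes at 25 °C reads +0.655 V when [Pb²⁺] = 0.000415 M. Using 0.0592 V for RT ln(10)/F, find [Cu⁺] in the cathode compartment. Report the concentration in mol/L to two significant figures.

Cu⁺/Cu is the cathode, Pb²⁺/Pb the anode: E°cell = +0.66 V, n = 2.
Overall reaction: 2 Cu⁺(aq) + Pb(s) → 2 Cu(s) + Pb²⁺(aq); Q = [Pb²⁺]^1/[Cu⁺]^2.
From E = E° − (0.0592/n) log Q: log Q = (E° − E)·n/0.0592 = (+0.66 − (+0.655))·2/0.0592 = 0.1689.
So 2·log[Cu⁺] = 1·log(0.000415) − log Q = -3.3820 − (0.1689) = -3.5509; log[Cu⁺] = -3.5509 / 2 = -1.7754; [Cu⁺] = 10^(-1.7754) ≈ 0.017 M.

0.017 M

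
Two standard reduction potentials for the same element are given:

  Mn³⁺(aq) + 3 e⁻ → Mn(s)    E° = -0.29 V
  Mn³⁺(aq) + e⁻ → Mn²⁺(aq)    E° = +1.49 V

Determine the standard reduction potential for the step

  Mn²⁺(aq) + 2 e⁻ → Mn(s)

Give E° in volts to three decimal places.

-1.180 V

Sequential free energies add, so n₃E°₃ = n₁E°₁ + n₂E°₂.
With n₃ = 3, and the known step contributing 1×(+1.49) V, the unknown satisfies 2·E° = 3×(-0.29) − 1×(+1.49) = -2.360.
E° = -2.360 / 2 = -1.180 V.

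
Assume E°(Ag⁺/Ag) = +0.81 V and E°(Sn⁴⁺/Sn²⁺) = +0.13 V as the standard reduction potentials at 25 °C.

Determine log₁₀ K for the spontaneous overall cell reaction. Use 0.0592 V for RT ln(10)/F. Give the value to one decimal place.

23.0

Cathode: Ag⁺/Ag; anode: Sn⁴⁺/Sn²⁺. E°cell = +0.68 V, n = 2.
log K = nE°cell / 0.0592 = (2)(+0.68) / 0.0592 = 23.0.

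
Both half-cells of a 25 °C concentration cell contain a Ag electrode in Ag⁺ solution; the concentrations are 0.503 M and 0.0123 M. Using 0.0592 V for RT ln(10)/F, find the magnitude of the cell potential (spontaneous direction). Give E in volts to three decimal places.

For a concentration cell E°cell = 0. The 0.503 M side is the cathode (reduction is favoured where [Ag⁺] is higher).
With n = 1, E = −(0.0592/1) log([Ag⁺]ₐₙ/[Ag⁺]꜀ₐₜ) = −(0.0592/1) log(0.0123/0.503) = −(0.0592/1)(-1.612) = +0.095 V.

+0.095 V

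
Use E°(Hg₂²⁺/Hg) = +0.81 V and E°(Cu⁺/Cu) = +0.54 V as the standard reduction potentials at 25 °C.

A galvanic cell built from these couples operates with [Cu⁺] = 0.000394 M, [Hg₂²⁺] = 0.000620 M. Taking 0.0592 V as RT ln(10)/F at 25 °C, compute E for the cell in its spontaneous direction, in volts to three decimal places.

+0.377 V

Hg₂²⁺/Hg is the cathode (higher E°), Cu⁺/Cu the anode: E°cell = +0.81 − (+0.54) = +0.27 V, n = 2.
Overall: Hg₂²⁺(aq) + 2 Cu(s) → 2 Hg(l) + 2 Cu⁺(aq)
Q = [Cu⁺]^2 / ([Hg₂²⁺]); log Q = -3.601.
E = E° − (0.0592/n) log Q = +0.27 − (0.0592/2)(-3.601) = +0.377 V.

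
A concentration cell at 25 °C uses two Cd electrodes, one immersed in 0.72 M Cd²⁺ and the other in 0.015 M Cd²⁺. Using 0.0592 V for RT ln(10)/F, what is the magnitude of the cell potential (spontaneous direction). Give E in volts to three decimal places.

For a concentration cell E°cell = 0. The 0.72 M side is the cathode (reduction is favoured where [Cd²⁺] is higher).
With n = 2, E = −(0.0592/2) log([Cd²⁺]ₐₙ/[Cd²⁺]꜀ₐₜ) = −(0.0592/2) log(0.015/0.72) = −(0.0592/2)(-1.681) = +0.050 V.

+0.050 V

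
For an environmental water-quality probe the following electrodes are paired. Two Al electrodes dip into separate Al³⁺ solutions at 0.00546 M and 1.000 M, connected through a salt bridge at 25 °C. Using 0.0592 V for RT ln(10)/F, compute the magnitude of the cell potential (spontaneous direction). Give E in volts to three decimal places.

+0.045 V

For a concentration cell E°cell = 0. The 1.000 M side is the cathode (reduction is favoured where [Al³⁺] is higher).
With n = 3, E = −(0.0592/3) log([Al³⁺]ₐₙ/[Al³⁺]꜀ₐₜ) = −(0.0592/3) log(0.00546/1) = −(0.0592/3)(-2.263) = +0.045 V.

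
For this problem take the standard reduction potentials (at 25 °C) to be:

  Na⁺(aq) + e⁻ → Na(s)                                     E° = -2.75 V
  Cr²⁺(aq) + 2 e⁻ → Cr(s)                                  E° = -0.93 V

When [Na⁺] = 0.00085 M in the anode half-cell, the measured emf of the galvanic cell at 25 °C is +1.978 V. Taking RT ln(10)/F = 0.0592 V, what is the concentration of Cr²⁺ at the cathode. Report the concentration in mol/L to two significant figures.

0.16 M

Cr²⁺/Cr is the cathode, Na⁺/Na the anode: E°cell = +1.82 V, n = 2.
Overall reaction: Cr²⁺(aq) + 2 Na(s) → Cr(s) + 2 Na⁺(aq); Q = [Na⁺]^2/[Cr²⁺]^1.
From E = E° − (0.0592/n) log Q: log Q = (E° − E)·n/0.0592 = (+1.82 − (+1.978))·2/0.0592 = -5.3378.
So 1·log[Cr²⁺] = 2·log(0.00085) − log Q = -6.1412 − (-5.3378) = -0.8034; [Cr²⁺] = 10^(-0.8034) ≈ 0.16 M.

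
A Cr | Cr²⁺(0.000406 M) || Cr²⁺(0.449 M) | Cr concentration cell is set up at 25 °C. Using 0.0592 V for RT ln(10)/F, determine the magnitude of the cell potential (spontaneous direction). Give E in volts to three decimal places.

+0.090 V

For a concentration cell E°cell = 0. The 0.449 M side is the cathode (reduction is favoured where [Cr²⁺] is higher).
With n = 2, E = −(0.0592/2) log([Cr²⁺]ₐₙ/[Cr²⁺]꜀ₐₜ) = −(0.0592/2) log(0.000406/0.449) = −(0.0592/2)(-3.044) = +0.090 V.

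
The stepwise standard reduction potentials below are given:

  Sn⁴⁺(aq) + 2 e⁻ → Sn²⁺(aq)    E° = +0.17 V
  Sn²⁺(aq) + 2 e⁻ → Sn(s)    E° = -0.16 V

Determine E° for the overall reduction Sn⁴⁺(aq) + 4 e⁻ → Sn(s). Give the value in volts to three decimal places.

+0.005 V

Standard free energies of sequential steps add: ΔG°₃ = ΔG°₁ + ΔG°₂, so n₃E°₃ = n₁E°₁ + n₂E°₂.
E°₃ = (2×+0.17 + 2×-0.16) / 4 = (+0.020) / 4 = +0.005 V.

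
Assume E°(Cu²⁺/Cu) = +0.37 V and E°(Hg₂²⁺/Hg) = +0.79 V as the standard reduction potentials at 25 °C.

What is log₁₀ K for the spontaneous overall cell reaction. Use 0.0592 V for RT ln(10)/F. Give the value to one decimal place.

Cathode: Hg₂²⁺/Hg; anode: Cu²⁺/Cu. E°cell = +0.42 V, n = 2.
log K = nE°cell / 0.0592 = (2)(+0.42) / 0.0592 = 14.2.

14.2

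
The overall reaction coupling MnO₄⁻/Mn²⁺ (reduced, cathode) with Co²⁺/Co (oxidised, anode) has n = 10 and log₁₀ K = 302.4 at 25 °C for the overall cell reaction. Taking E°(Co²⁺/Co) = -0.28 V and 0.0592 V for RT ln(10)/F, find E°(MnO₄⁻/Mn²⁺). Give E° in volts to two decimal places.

E°cell = (0.0592/n)·log K = (0.0592/10)(302.4) = +1.790 V.
Since MnO₄⁻/Mn²⁺ is the cathode and Co²⁺/Co the anode, E°cell = E°(MnO₄⁻/Mn²⁺) − E°(Co²⁺/Co).
So E°(MnO₄⁻/Mn²⁺) = E°cell + E°(Co²⁺/Co) = +1.790 + (-0.28) = +1.51 V.

+1.51 V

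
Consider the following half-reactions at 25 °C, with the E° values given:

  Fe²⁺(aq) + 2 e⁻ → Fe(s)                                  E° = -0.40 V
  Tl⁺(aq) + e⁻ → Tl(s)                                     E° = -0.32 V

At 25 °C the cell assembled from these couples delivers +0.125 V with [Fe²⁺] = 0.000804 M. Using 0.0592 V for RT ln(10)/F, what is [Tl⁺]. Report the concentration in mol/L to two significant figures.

0.16 M

Tl⁺/Tl is the cathode, Fe²⁺/Fe the anode: E°cell = +0.08 V, n = 2.
Overall reaction: 2 Tl⁺(aq) + Fe(s) → 2 Tl(s) + Fe²⁺(aq); Q = [Fe²⁺]^1/[Tl⁺]^2.
From E = E° − (0.0592/n) log Q: log Q = (E° − E)·n/0.0592 = (+0.08 − (+0.125))·2/0.0592 = -1.5203.
So 2·log[Tl⁺] = 1·log(0.000804) − log Q = -3.0947 − (-1.5203) = -1.5744; log[Tl⁺] = -1.5744 / 2 = -0.7872; [Tl⁺] = 10^(-0.7872) ≈ 0.16 M.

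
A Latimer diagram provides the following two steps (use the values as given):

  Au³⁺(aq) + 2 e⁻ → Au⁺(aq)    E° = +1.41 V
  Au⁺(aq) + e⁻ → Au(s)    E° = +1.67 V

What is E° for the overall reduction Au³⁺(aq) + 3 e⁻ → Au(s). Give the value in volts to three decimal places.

+1.497 V

Adding the free-energy changes (−nFE°) of the two steps gives −n₃FE°₃ = −n₁FE°₁ − n₂FE°₂.
E°₃ = (2×+1.41 + 1×+1.67) / 3 = (+4.490) / 3 = +1.497 V.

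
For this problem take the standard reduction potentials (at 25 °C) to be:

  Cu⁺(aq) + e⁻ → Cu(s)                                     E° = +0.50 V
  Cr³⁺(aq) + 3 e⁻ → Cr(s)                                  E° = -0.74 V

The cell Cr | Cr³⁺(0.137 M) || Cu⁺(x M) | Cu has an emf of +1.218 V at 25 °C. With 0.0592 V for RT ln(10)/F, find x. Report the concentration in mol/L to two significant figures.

Cu⁺/Cu is the cathode, Cr³⁺/Cr the anode: E°cell = +1.24 V, n = 3.
Overall reaction: 3 Cu⁺(aq) + Cr(s) → 3 Cu(s) + Cr³⁺(aq); Q = [Cr³⁺]^1/[Cu⁺]^3.
From E = E° − (0.0592/n) log Q: log Q = (E° − E)·n/0.0592 = (+1.24 − (+1.218))·3/0.0592 = 1.1149.
So 3·log[Cu⁺] = 1·log(0.137) − log Q = -0.8633 − (1.1149) = -1.9782; log[Cu⁺] = -1.9782 / 3 = -0.6594; [Cu⁺] = 10^(-0.6594) ≈ 0.22 M.

0.22 M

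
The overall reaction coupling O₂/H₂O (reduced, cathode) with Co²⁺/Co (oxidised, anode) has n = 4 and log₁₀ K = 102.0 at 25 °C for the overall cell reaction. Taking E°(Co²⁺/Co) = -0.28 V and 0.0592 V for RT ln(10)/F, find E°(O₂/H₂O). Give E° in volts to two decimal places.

E°cell = (0.0592/n)·log K = (0.0592/4)(102.0) = +1.510 V.
Since O₂/H₂O is the cathode and Co²⁺/Co the anode, E°cell = E°(O₂/H₂O) − E°(Co²⁺/Co).
So E°(O₂/H₂O) = E°cell + E°(Co²⁺/Co) = +1.510 + (-0.28) = +1.23 V.

+1.23 V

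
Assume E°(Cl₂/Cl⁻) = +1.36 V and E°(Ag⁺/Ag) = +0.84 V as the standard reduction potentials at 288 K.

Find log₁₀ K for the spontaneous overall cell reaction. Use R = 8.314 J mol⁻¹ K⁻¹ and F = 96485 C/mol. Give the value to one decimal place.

18.2

Cathode: Cl₂/Cl⁻; anode: Ag⁺/Ag. E°cell = (+1.36) − (+0.84) = +0.52 V, with n = 2.
ΔG° = −nFE° = −RT ln K, so ln K = nFE°/(RT) = (2)(96485)(+0.52) / ((8.314)(288)) = 41.907.
log₁₀ K = 41.907 / ln 10 = 18.2.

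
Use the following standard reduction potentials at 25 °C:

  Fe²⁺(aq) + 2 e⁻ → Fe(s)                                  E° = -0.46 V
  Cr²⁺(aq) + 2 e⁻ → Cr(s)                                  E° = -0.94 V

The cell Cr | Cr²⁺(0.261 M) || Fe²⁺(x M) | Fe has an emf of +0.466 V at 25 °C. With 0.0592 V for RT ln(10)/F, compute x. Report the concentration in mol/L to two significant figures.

Fe²⁺/Fe is the cathode, Cr²⁺/Cr the anode: E°cell = +0.48 V, n = 2.
Overall reaction: Fe²⁺(aq) + Cr(s) → Fe(s) + Cr²⁺(aq); Q = [Cr²⁺]^1/[Fe²⁺]^1.
From E = E° − (0.0592/n) log Q: log Q = (E° − E)·n/0.0592 = (+0.48 − (+0.466))·2/0.0592 = 0.4730.
So 1·log[Fe²⁺] = 1·log(0.261) − log Q = -0.5834 − (0.4730) = -1.0564; [Fe²⁺] = 10^(-1.0564) ≈ 0.088 M.

0.088 M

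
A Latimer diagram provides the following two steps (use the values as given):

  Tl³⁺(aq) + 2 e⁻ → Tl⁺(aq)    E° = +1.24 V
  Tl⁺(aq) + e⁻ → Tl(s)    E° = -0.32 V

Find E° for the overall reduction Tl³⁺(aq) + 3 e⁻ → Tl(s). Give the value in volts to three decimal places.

+0.720 V

Adding the free-energy changes (−nFE°) of the two steps gives −n₃FE°₃ = −n₁FE°₁ − n₂FE°₂.
E°₃ = (2×+1.24 + 1×-0.32) / 3 = (+2.160) / 3 = +0.720 V.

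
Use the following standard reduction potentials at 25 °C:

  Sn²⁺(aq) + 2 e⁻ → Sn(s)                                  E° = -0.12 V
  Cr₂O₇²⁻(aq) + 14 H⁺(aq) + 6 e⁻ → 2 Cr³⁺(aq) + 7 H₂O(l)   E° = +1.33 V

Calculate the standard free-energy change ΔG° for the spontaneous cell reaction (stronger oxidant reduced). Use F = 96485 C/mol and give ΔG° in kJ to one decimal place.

-839.4 kJ

Cr₂O₇²⁻/Cr³⁺ (E° = +1.33 V) is the cathode; Sn²⁺/Sn (E° = -0.12 V) is the anode, so E°cell = +1.45 V.
Balancing electrons gives n = 6 (lcm of 6 and 2).
ΔG° = −nFE° = −(6)(96485)(+1.45) = -839,420 J = -839.4 kJ.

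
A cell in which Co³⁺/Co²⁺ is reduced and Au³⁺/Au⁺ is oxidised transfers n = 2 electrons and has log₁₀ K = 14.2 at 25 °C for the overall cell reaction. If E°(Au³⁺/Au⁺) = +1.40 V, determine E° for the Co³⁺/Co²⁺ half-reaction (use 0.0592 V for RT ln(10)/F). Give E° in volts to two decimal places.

E°cell = (0.0592/n)·log K = (0.0592/2)(14.2) = +0.420 V.
Since Co³⁺/Co²⁺ is the cathode and Au³⁺/Au⁺ the anode, E°cell = E°(Co³⁺/Co²⁺) − E°(Au³⁺/Au⁺).
So E°(Co³⁺/Co²⁺) = E°cell + E°(Au³⁺/Au⁺) = +0.420 + (+1.40) = +1.82 V.

+1.82 V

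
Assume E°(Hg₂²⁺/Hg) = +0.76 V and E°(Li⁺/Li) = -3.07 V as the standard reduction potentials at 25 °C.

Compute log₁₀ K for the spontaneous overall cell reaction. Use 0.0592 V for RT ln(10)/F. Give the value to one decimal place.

129.4

Cathode: Hg₂²⁺/Hg; anode: Li⁺/Li. E°cell = +3.83 V, n = 2.
log K = nE°cell / 0.0592 = (2)(+3.83) / 0.0592 = 129.4.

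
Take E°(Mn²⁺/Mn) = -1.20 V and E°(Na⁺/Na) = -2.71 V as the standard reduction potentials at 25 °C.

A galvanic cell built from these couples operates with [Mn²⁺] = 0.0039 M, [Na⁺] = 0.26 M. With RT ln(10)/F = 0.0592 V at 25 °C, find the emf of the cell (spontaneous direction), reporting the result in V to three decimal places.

Mn²⁺/Mn is the cathode (higher E°), Na⁺/Na the anode: E°cell = -1.20 − (-2.71) = +1.51 V, n = 2.
Overall: Mn²⁺(aq) + 2 Na(s) → Mn(s) + 2 Na⁺(aq)
Q = [Na⁺]^2 / ([Mn²⁺]); log Q = 1.239.
E = E° − (0.0592/n) log Q = +1.51 − (0.0592/2)(1.239) = +1.473 V.

+1.473 V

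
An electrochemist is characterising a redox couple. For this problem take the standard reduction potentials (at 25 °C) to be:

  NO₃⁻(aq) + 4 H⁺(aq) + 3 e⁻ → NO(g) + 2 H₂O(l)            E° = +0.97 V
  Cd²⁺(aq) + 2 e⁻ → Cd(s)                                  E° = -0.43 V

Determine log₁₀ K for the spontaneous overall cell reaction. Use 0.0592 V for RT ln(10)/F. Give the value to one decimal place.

141.9

Cathode: NO₃⁻/NO; anode: Cd²⁺/Cd. E°cell = +1.40 V, n = 6.
log K = nE°cell / 0.0592 = (6)(+1.40) / 0.0592 = 141.9.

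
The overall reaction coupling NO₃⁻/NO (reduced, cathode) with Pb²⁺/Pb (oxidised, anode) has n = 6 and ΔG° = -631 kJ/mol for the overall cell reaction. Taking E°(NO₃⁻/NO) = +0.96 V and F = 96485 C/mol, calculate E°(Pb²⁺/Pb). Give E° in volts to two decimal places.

-0.13 V

E°cell = −ΔG°/(nF) = −(-631×10³)/((6)(96485)) = +1.090 V.
Since NO₃⁻/NO is the cathode and Pb²⁺/Pb the anode, E°cell = E°(NO₃⁻/NO) − E°(Pb²⁺/Pb).
So E°(Pb²⁺/Pb) = E°(NO₃⁻/NO) − E°cell = (+0.96) − (+1.090) = -0.13 V.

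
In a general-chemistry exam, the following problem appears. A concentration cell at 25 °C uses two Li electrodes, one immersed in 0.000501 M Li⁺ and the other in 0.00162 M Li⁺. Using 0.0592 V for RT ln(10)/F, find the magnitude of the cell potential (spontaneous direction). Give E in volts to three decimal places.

+0.030 V

For a concentration cell E°cell = 0. The 0.00162 M side is the cathode (reduction is favoured where [Li⁺] is higher).
With n = 1, E = −(0.0592/1) log([Li⁺]ₐₙ/[Li⁺]꜀ₐₜ) = −(0.0592/1) log(0.000501/0.00162) = −(0.0592/1)(-0.510) = +0.030 V.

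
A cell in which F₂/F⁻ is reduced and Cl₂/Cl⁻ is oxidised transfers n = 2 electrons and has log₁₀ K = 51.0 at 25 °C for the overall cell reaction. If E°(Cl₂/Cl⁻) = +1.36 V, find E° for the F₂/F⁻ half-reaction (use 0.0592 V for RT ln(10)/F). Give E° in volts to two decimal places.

+2.87 V

E°cell = (0.0592/n)·log K = (0.0592/2)(51.0) = +1.510 V.
Since F₂/F⁻ is the cathode and Cl₂/Cl⁻ the anode, E°cell = E°(F₂/F⁻) − E°(Cl₂/Cl⁻).
So E°(F₂/F⁻) = E°cell + E°(Cl₂/Cl⁻) = +1.510 + (+1.36) = +2.87 V.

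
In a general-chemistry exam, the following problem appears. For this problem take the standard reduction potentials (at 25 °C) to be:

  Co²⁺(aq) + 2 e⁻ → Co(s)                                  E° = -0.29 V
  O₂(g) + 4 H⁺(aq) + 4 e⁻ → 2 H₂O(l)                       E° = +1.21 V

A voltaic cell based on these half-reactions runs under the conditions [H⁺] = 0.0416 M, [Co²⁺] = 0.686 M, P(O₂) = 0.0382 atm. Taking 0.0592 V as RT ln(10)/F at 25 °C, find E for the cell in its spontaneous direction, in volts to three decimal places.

O₂/H₂O is the cathode (higher E°), Co²⁺/Co the anode: E°cell = +1.21 − (-0.29) = +1.50 V, n = 4.
Overall: O₂(g) + 4 H⁺(aq) + 2 Co(s) → 2 H₂O(l) + 2 Co²⁺(aq)
Q = [Co²⁺]^2 / (P(O₂)·[H⁺]^4); log Q = 6.614.
E = E° − (0.0592/n) log Q = +1.50 − (0.0592/4)(6.614) = +1.402 V.

+1.402 V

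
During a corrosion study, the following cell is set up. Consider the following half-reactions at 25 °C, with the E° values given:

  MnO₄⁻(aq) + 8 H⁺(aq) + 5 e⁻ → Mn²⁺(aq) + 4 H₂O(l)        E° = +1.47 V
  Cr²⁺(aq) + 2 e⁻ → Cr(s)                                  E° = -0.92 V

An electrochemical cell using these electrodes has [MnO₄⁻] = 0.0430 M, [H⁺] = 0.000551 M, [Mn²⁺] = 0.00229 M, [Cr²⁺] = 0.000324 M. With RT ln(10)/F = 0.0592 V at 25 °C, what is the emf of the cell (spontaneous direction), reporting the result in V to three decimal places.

MnO₄⁻/Mn²⁺ is the cathode (higher E°), Cr²⁺/Cr the anode: E°cell = +1.47 − (-0.92) = +2.39 V, n = 10.
Overall: 2 MnO₄⁻(aq) + 16 H⁺(aq) + 5 Cr(s) → 2 Mn²⁺(aq) + 8 H₂O(l) + 5 Cr²⁺(aq)
Q = [Mn²⁺]^2·[Cr²⁺]^5 / ([MnO₄⁻]^2·[H⁺]^16); log Q = 32.147.
E = E° − (0.0592/n) log Q = +2.39 − (0.0592/10)(32.147) = +2.200 V.

+2.200 V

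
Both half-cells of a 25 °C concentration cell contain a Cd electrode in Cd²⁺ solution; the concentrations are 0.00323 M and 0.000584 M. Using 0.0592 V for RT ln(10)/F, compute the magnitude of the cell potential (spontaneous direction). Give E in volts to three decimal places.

For a concentration cell E°cell = 0. The 0.00323 M side is the cathode (reduction is favoured where [Cd²⁺] is higher).
With n = 2, E = −(0.0592/2) log([Cd²⁺]ₐₙ/[Cd²⁺]꜀ₐₜ) = −(0.0592/2) log(0.000584/0.00323) = −(0.0592/2)(-0.743) = +0.022 V.

+0.022 V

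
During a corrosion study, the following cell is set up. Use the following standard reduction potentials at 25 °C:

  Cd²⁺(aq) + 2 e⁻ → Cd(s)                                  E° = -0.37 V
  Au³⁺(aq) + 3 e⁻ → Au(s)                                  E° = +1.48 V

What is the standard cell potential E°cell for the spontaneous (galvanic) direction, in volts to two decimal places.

+1.85 V

The Au³⁺/Au couple has the higher reduction potential, so it is the cathode; Cd²⁺/Cd is oxidised at the anode.
E°cell = E°(cathode) − E°(anode) = (+1.48) − (-0.37) = +1.85 V.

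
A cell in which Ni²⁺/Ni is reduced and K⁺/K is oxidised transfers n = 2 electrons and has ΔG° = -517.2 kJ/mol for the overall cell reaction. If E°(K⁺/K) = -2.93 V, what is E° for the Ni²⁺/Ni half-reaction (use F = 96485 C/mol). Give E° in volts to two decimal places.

-0.25 V

E°cell = −ΔG°/(nF) = −(-517.2×10³)/((2)(96485)) = +2.680 V.
Since Ni²⁺/Ni is the cathode and K⁺/K the anode, E°cell = E°(Ni²⁺/Ni) − E°(K⁺/K).
So E°(Ni²⁺/Ni) = E°cell + E°(K⁺/K) = +2.680 + (-2.93) = -0.25 V.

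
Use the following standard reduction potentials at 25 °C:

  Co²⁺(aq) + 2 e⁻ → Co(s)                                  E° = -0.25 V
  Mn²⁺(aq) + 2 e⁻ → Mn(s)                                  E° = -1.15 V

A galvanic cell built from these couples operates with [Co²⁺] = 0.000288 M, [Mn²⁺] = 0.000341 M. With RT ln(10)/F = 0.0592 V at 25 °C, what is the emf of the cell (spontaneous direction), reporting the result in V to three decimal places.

Co²⁺/Co is the cathode (higher E°), Mn²⁺/Mn the anode: E°cell = -0.25 − (-1.15) = +0.90 V, n = 2.
Overall: Co²⁺(aq) + Mn(s) → Co(s) + Mn²⁺(aq)
Q = [Mn²⁺] / ([Co²⁺]); log Q = 0.073.
E = E° − (0.0592/n) log Q = +0.90 − (0.0592/2)(0.073) = +0.898 V.

+0.898 V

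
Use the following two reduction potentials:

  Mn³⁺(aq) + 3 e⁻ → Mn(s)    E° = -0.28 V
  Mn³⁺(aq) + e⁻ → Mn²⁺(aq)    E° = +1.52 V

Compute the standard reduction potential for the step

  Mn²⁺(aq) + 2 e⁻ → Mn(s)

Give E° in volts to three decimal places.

-1.180 V

Sequential free energies add, so n₃E°₃ = n₁E°₁ + n₂E°₂.
With n₃ = 3, and the known step contributing 1×(+1.52) V, the unknown satisfies 2·E° = 3×(-0.28) − 1×(+1.52) = -2.360.
E° = -2.360 / 2 = -1.180 V.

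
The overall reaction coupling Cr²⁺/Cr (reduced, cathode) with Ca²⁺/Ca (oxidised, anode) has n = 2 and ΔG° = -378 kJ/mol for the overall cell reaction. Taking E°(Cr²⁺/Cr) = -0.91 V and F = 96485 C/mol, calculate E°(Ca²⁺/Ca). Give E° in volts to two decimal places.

E°cell = −ΔG°/(nF) = −(-378×10³)/((2)(96485)) = +1.959 V.
Since Cr²⁺/Cr is the cathode and Ca²⁺/Ca the anode, E°cell = E°(Cr²⁺/Cr) − E°(Ca²⁺/Ca).
So E°(Ca²⁺/Ca) = E°(Cr²⁺/Cr) − E°cell = (-0.91) − (+1.959) = -2.87 V.

-2.87 V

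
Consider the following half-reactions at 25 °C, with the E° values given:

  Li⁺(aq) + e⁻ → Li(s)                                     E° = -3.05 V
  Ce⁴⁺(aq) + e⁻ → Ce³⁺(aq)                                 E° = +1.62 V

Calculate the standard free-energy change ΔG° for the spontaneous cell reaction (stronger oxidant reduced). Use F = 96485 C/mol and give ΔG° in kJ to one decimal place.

Ce⁴⁺/Ce³⁺ (E° = +1.62 V) is the cathode; Li⁺/Li (E° = -3.05 V) is the anode, so E°cell = +4.67 V.
Balancing electrons gives n = 1 (lcm of 1 and 1).
ΔG° = −nFE° = −(1)(96485)(+4.67) = -450,585 J = -450.6 kJ.

-450.6 kJ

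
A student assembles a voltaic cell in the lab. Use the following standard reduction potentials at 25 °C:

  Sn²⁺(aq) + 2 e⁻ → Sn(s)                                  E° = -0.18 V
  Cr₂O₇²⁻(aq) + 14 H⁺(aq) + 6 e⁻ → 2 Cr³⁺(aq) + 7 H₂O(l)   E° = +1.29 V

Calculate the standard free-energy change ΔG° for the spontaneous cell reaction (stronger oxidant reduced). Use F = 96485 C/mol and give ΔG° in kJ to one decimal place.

-851.0 kJ

Cr₂O₇²⁻/Cr³⁺ (E° = +1.29 V) is the cathode; Sn²⁺/Sn (E° = -0.18 V) is the anode, so E°cell = +1.47 V.
Balancing electrons gives n = 6 (lcm of 6 and 2).
ΔG° = −nFE° = −(6)(96485)(+1.47) = -850,998 J = -851.0 kJ.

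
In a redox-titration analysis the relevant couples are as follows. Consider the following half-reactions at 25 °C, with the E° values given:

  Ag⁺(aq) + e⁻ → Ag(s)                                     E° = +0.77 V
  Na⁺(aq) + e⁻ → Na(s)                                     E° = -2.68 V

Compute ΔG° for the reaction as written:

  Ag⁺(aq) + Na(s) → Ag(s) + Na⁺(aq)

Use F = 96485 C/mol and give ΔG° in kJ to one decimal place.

-332.9 kJ

As written, Ag⁺/Ag is reduced (cathode) and Na⁺/Na is oxidised (anode), so E°cell = (+0.77) − (-2.68) = +3.45 V.
Balancing electrons gives n = 1.
ΔG° = −nFE° = −(1)(96485)(+3.45) = -332,873 J = -332.9 kJ.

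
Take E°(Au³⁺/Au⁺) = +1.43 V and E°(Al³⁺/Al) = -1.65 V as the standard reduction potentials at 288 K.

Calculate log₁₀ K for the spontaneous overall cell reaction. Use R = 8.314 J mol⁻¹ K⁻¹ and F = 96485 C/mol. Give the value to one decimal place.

323.4

Cathode: Au³⁺/Au⁺; anode: Al³⁺/Al. E°cell = (+1.43) − (-1.65) = +3.08 V, with n = 6.
ΔG° = −nFE° = −RT ln K, so ln K = nFE°/(RT) = (6)(96485)(+3.08) / ((8.314)(288)) = 744.662.
log₁₀ K = 744.662 / ln 10 = 323.4.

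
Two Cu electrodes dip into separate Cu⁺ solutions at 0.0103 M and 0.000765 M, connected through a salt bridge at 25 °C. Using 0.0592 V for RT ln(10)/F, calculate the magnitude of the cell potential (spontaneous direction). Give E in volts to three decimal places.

+0.067 V

For a concentration cell E°cell = 0. The 0.0103 M side is the cathode (reduction is favoured where [Cu⁺] is higher).
With n = 1, E = −(0.0592/1) log([Cu⁺]ₐₙ/[Cu⁺]꜀ₐₜ) = −(0.0592/1) log(0.000765/0.0103) = −(0.0592/1)(-1.129) = +0.067 V.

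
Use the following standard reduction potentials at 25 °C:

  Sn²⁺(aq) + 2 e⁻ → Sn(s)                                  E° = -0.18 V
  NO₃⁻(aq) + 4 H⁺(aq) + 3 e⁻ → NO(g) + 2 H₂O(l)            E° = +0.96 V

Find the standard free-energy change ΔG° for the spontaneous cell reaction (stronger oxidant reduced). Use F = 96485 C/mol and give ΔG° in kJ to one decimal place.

NO₃⁻/NO (E° = +0.96 V) is the cathode; Sn²⁺/Sn (E° = -0.18 V) is the anode, so E°cell = +1.14 V.
Balancing electrons gives n = 6 (lcm of 3 and 2).
ΔG° = −nFE° = −(6)(96485)(+1.14) = -659,957 J = -660.0 kJ.

-660.0 kJ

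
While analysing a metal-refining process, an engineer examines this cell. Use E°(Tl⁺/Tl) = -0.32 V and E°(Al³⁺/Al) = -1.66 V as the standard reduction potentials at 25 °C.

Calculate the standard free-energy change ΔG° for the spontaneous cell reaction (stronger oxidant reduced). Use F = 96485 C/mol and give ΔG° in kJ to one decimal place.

-387.9 kJ

Tl⁺/Tl (E° = -0.32 V) is the cathode; Al³⁺/Al (E° = -1.66 V) is the anode, so E°cell = +1.34 V.
Balancing electrons gives n = 3 (lcm of 1 and 3).
ΔG° = −nFE° = −(3)(96485)(+1.34) = -387,870 J = -387.9 kJ.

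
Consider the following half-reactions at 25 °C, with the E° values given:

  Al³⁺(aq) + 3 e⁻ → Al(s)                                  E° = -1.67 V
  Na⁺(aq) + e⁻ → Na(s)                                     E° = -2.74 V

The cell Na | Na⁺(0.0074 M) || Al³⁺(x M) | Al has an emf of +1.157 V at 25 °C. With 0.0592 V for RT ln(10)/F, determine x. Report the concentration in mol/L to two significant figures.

0.010 M

Al³⁺/Al is the cathode, Na⁺/Na the anode: E°cell = +1.07 V, n = 3.
Overall reaction: Al³⁺(aq) + 3 Na(s) → Al(s) + 3 Na⁺(aq); Q = [Na⁺]^3/[Al³⁺]^1.
From E = E° − (0.0592/n) log Q: log Q = (E° − E)·n/0.0592 = (+1.07 − (+1.157))·3/0.0592 = -4.4088.
So 1·log[Al³⁺] = 3·log(0.0074) − log Q = -6.3923 − (-4.4088) = -1.9835; [Al³⁺] = 10^(-1.9835) ≈ 0.010 M.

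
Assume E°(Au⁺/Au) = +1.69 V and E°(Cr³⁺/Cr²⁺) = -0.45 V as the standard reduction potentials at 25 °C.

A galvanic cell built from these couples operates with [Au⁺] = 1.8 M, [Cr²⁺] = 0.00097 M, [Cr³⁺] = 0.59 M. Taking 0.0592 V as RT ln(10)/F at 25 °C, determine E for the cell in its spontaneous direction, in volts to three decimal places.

Au⁺/Au is the cathode (higher E°), Cr³⁺/Cr²⁺ the anode: E°cell = +1.69 − (-0.45) = +2.14 V, n = 1.
Overall: Au⁺(aq) + Cr²⁺(aq) → Au(s) + Cr³⁺(aq)
Q = [Cr³⁺] / ([Au⁺]·[Cr²⁺]); log Q = 2.529.
E = E° − (0.0592/n) log Q = +2.14 − (0.0592/1)(2.529) = +1.990 V.

+1.990 V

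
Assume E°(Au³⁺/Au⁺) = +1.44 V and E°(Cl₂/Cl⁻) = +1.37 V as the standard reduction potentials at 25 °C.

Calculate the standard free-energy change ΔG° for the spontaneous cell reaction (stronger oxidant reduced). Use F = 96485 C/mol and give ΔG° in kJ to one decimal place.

Au³⁺/Au⁺ (E° = +1.44 V) is the cathode; Cl₂/Cl⁻ (E° = +1.37 V) is the anode, so E°cell = +0.07 V.
Balancing electrons gives n = 2 (lcm of 2 and 2).
ΔG° = −nFE° = −(2)(96485)(+0.07) = -13,508 J = -13.5 kJ.

-13.5 kJ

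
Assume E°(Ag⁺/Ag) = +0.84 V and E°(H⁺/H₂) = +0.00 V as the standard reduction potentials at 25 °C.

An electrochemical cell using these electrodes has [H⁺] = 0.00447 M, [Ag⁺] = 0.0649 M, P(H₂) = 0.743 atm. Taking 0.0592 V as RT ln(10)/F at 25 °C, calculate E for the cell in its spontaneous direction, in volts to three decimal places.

+0.905 V

Ag⁺/Ag is the cathode (higher E°), H⁺/H₂ the anode: E°cell = +0.84 − (+0.00) = +0.84 V, n = 2.
Overall: 2 Ag⁺(aq) + H₂(g) → 2 Ag(s) + 2 H⁺(aq)
Q = [H⁺]^2 / ([Ag⁺]^2·P(H₂)); log Q = -2.195.
E = E° − (0.0592/n) log Q = +0.84 − (0.0592/2)(-2.195) = +0.905 V.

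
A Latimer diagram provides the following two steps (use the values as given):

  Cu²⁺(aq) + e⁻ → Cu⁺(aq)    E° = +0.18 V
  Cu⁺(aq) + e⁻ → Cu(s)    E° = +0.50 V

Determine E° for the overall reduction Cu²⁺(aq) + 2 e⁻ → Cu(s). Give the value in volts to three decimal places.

Adding the free-energy changes (−nFE°) of the two steps gives −n₃FE°₃ = −n₁FE°₁ − n₂FE°₂.
E°₃ = (1×+0.18 + 1×+0.50) / 2 = (+0.680) / 2 = +0.340 V.

+0.340 V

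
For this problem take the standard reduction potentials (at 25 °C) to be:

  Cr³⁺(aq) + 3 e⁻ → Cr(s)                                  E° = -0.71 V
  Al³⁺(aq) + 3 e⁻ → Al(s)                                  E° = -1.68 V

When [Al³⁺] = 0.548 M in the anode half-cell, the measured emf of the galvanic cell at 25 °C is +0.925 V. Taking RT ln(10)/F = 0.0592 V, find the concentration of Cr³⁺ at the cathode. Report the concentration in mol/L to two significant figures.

Cr³⁺/Cr is the cathode, Al³⁺/Al the anode: E°cell = +0.97 V, n = 3.
Overall reaction: Cr³⁺(aq) + Al(s) → Cr(s) + Al³⁺(aq); Q = [Al³⁺]^1/[Cr³⁺]^1.
From E = E° − (0.0592/n) log Q: log Q = (E° − E)·n/0.0592 = (+0.97 − (+0.925))·3/0.0592 = 2.2804.
So 1·log[Cr³⁺] = 1·log(0.548) − log Q = -0.2612 − (2.2804) = -2.5416; [Cr³⁺] = 10^(-2.5416) ≈ 0.0029 M.

0.0029 M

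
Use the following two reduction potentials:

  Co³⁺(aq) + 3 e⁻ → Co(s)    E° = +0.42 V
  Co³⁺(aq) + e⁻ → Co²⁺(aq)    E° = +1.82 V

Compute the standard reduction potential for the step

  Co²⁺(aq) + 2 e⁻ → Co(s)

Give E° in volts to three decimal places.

Sequential free energies add, so n₃E°₃ = n₁E°₁ + n₂E°₂.
With n₃ = 3, and the known step contributing 1×(+1.82) V, the unknown satisfies 2·E° = 3×(+0.42) − 1×(+1.82) = -0.560.
E° = -0.560 / 2 = -0.280 V.

-0.280 V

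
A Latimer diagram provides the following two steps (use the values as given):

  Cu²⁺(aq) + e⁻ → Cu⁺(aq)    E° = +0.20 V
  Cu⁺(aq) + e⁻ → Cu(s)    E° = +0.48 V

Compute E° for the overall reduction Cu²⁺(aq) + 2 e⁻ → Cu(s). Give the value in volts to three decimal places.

+0.340 V

Since ΔG° = −nFE° is additive over sequential reductions, n₃E°₃ = n₁E°₁ + n₂E°₂.
E°₃ = (1×+0.20 + 1×+0.48) / 2 = (+0.680) / 2 = +0.340 V.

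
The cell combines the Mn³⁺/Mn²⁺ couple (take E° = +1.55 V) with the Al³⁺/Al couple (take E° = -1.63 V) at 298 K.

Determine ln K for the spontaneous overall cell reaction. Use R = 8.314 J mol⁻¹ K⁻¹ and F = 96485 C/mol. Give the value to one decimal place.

Cathode: Mn³⁺/Mn²⁺; anode: Al³⁺/Al. E°cell = (+1.55) − (-1.63) = +3.18 V, with n = 3.
ΔG° = −nFE° = −RT ln K, so ln K = nFE°/(RT) = (3)(96485)(+3.18) / ((8.314)(298)) = 371.520.

371.5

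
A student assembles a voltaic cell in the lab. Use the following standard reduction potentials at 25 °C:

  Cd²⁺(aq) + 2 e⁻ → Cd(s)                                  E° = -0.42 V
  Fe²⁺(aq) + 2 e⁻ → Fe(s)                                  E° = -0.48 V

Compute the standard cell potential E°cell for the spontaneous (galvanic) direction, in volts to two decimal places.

+0.06 V

The Cd²⁺/Cd couple has the higher reduction potential, so it is the cathode; Fe²⁺/Fe is oxidised at the anode.
E°cell = E°(cathode) − E°(anode) = (-0.42) − (-0.48) = +0.06 V.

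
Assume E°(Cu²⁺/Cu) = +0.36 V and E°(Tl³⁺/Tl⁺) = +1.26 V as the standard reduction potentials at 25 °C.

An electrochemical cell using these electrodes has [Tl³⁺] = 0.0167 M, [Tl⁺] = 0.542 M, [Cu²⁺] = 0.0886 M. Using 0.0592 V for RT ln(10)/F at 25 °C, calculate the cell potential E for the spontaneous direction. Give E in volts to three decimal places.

Tl³⁺/Tl⁺ is the cathode (higher E°), Cu²⁺/Cu the anode: E°cell = +1.26 − (+0.36) = +0.90 V, n = 2.
Overall: Tl³⁺(aq) + Cu(s) → Tl⁺(aq) + Cu²⁺(aq)
Q = [Tl⁺]·[Cu²⁺] / ([Tl³⁺]); log Q = 0.459.
E = E° − (0.0592/n) log Q = +0.90 − (0.0592/2)(0.459) = +0.886 V.

+0.886 V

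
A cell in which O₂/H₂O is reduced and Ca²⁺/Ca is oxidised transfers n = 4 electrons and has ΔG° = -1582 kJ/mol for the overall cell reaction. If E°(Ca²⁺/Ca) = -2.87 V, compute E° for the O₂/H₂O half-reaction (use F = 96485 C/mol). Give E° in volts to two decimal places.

+1.23 V

E°cell = −ΔG°/(nF) = −(-1582×10³)/((4)(96485)) = +4.099 V.
Since O₂/H₂O is the cathode and Ca²⁺/Ca the anode, E°cell = E°(O₂/H₂O) − E°(Ca²⁺/Ca).
So E°(O₂/H₂O) = E°cell + E°(Ca²⁺/Ca) = +4.099 + (-2.87) = +1.23 V.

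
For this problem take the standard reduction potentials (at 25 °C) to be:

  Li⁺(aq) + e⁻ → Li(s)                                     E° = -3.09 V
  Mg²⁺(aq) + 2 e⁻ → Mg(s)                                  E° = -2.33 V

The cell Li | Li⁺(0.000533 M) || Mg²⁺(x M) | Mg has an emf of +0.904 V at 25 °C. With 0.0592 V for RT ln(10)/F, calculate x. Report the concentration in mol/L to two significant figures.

0.021 M

Mg²⁺/Mg is the cathode, Li⁺/Li the anode: E°cell = +0.76 V, n = 2.
Overall reaction: Mg²⁺(aq) + 2 Li(s) → Mg(s) + 2 Li⁺(aq); Q = [Li⁺]^2/[Mg²⁺]^1.
From E = E° − (0.0592/n) log Q: log Q = (E° − E)·n/0.0592 = (+0.76 − (+0.904))·2/0.0592 = -4.8649.
So 1·log[Mg²⁺] = 2·log(0.000533) − log Q = -6.5465 − (-4.8649) = -1.6816; [Mg²⁺] = 10^(-1.6816) ≈ 0.021 M.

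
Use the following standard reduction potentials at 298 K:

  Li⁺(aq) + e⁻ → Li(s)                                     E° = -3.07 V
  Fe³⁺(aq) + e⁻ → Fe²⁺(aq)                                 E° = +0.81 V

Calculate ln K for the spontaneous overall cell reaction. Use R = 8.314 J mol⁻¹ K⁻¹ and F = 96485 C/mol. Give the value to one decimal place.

151.1

Cathode: Fe³⁺/Fe²⁺; anode: Li⁺/Li. E°cell = (+0.81) − (-3.07) = +3.88 V, with n = 1.
ΔG° = −nFE° = −RT ln K, so ln K = nFE°/(RT) = (1)(96485)(+3.88) / ((8.314)(298)) = 151.100.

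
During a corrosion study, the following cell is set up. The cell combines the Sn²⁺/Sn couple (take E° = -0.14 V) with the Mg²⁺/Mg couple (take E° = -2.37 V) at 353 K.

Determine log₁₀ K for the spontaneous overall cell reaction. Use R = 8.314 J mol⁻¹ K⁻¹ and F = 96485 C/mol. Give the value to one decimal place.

63.7

Cathode: Sn²⁺/Sn; anode: Mg²⁺/Mg. E°cell = (-0.14) − (-2.37) = +2.23 V, with n = 2.
ΔG° = −nFE° = −RT ln K, so ln K = nFE°/(RT) = (2)(96485)(+2.23) / ((8.314)(353)) = 146.626.
log₁₀ K = 146.626 / ln 10 = 63.7.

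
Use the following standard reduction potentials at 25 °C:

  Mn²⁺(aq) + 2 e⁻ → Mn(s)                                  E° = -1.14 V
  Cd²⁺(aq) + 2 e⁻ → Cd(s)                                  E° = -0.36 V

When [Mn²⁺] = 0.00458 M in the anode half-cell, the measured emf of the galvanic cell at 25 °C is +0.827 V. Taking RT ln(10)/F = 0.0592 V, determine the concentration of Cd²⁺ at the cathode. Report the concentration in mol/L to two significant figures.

0.18 M

Cd²⁺/Cd is the cathode, Mn²⁺/Mn the anode: E°cell = +0.78 V, n = 2.
Overall reaction: Cd²⁺(aq) + Mn(s) → Cd(s) + Mn²⁺(aq); Q = [Mn²⁺]^1/[Cd²⁺]^1.
From E = E° − (0.0592/n) log Q: log Q = (E° − E)·n/0.0592 = (+0.78 − (+0.827))·2/0.0592 = -1.5878.
So 1·log[Cd²⁺] = 1·log(0.00458) − log Q = -2.3391 − (-1.5878) = -0.7513; [Cd²⁺] = 10^(-0.7513) ≈ 0.18 M.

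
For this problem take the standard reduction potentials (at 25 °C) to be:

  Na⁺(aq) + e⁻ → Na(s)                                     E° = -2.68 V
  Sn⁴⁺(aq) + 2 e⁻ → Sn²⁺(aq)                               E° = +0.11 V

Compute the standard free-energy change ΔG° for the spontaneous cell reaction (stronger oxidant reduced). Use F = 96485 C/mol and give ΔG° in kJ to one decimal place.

Sn⁴⁺/Sn²⁺ (E° = +0.11 V) is the cathode; Na⁺/Na (E° = -2.68 V) is the anode, so E°cell = +2.79 V.
Balancing electrons gives n = 2 (lcm of 2 and 1).
ΔG° = −nFE° = −(2)(96485)(+2.79) = -538,386 J = -538.4 kJ.

-538.4 kJ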